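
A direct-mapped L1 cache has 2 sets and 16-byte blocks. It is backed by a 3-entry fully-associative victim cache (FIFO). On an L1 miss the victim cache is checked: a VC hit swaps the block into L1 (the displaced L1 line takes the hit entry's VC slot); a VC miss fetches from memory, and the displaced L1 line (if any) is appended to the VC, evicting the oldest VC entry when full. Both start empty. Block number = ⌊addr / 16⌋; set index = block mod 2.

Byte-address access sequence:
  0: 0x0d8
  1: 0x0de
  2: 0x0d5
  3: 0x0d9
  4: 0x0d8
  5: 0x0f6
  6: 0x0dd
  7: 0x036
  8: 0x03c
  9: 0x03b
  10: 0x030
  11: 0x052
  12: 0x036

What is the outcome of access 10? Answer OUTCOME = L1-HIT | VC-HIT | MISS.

  [0] addr=0xd8 blk=13 s=1: MISS | VC []
  [1] addr=0xde blk=13 s=1: L1-HIT | VC []
  [2] addr=0xd5 blk=13 s=1: L1-HIT | VC []
  [3] addr=0xd9 blk=13 s=1: L1-HIT | VC []
  [4] addr=0xd8 blk=13 s=1: L1-HIT | VC []
  [5] addr=0xf6 blk=15 s=1: MISS | VC [13]
  [6] addr=0xdd blk=13 s=1: VC-HIT | VC [15]
  [7] addr=0x36 blk=3 s=1: MISS | VC [15, 13]
  [8] addr=0x3c blk=3 s=1: L1-HIT | VC [15, 13]
  [9] addr=0x3b blk=3 s=1: L1-HIT | VC [15, 13]
  [10] addr=0x30 blk=3 s=1: L1-HIT | VC [15, 13]
  [11] addr=0x52 blk=5 s=1: MISS | VC [15, 13, 3]
  [12] addr=0x36 blk=3 s=1: VC-HIT | VC [15, 13, 5]

OUTCOME = L1-HIT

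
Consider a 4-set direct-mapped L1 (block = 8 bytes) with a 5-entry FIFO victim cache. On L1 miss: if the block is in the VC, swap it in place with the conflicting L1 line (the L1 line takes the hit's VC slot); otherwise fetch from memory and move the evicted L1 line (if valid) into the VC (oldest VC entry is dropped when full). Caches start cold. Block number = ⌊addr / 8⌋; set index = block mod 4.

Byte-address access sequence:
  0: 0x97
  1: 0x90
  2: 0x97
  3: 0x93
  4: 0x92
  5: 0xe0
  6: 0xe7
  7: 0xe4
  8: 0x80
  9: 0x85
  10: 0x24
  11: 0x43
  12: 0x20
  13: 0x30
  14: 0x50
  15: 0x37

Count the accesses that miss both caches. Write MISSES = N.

MISSES = 7

#0 0x97→b18/s2 MISS; vc=[]
#1 0x90→b18/s2 L1-HIT; vc=[]
#2 0x97→b18/s2 L1-HIT; vc=[]
#3 0x93→b18/s2 L1-HIT; vc=[]
#4 0x92→b18/s2 L1-HIT; vc=[]
#5 0xe0→b28/s0 MISS; vc=[]
#6 0xe7→b28/s0 L1-HIT; vc=[]
#7 0xe4→b28/s0 L1-HIT; vc=[]
#8 0x80→b16/s0 MISS; vc=[28]
#9 0x85→b16/s0 L1-HIT; vc=[28]
#10 0x24→b4/s0 MISS; vc=[28,16]
#11 0x43→b8/s0 MISS; vc=[28,16,4]
#12 0x20→b4/s0 VC-HIT; vc=[28,16,8]
#13 0x30→b6/s2 MISS; vc=[28,16,8,18]
#14 0x50→b10/s2 MISS; vc=[28,16,8,18,6]
#15 0x37→b6/s2 VC-HIT; vc=[28,16,8,18,10]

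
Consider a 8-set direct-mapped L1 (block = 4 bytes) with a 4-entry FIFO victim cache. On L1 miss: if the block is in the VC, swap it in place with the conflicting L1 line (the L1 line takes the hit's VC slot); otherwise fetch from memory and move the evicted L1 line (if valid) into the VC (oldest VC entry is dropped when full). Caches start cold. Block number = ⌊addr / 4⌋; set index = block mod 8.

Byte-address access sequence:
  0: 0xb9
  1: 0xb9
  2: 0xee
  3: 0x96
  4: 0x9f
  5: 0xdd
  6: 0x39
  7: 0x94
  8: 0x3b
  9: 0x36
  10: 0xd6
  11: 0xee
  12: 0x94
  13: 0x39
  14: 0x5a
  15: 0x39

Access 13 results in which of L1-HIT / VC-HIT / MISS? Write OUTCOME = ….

OUTCOME = L1-HIT

  [0] addr=0xb9 blk=46 s=6: MISS | VC []
  [1] addr=0xb9 blk=46 s=6: L1-HIT | VC []
  [2] addr=0xee blk=59 s=3: MISS | VC []
  [3] addr=0x96 blk=37 s=5: MISS | VC []
  [4] addr=0x9f blk=39 s=7: MISS | VC []
  [5] addr=0xdd blk=55 s=7: MISS | VC [39]
  [6] addr=0x39 blk=14 s=6: MISS | VC [39, 46]
  [7] addr=0x94 blk=37 s=5: L1-HIT | VC [39, 46]
  [8] addr=0x3b blk=14 s=6: L1-HIT | VC [39, 46]
  [9] addr=0x36 blk=13 s=5: MISS | VC [39, 46, 37]
  [10] addr=0xd6 blk=53 s=5: MISS | VC [39, 46, 37, 13]
  [11] addr=0xee blk=59 s=3: L1-HIT | VC [39, 46, 37, 13]
  [12] addr=0x94 blk=37 s=5: VC-HIT | VC [39, 46, 53, 13]
  [13] addr=0x39 blk=14 s=6: L1-HIT | VC [39, 46, 53, 13]
  [14] addr=0x5a blk=22 s=6: MISS | VC [46, 53, 13, 14]
  [15] addr=0x39 blk=14 s=6: VC-HIT | VC [46, 53, 13, 22]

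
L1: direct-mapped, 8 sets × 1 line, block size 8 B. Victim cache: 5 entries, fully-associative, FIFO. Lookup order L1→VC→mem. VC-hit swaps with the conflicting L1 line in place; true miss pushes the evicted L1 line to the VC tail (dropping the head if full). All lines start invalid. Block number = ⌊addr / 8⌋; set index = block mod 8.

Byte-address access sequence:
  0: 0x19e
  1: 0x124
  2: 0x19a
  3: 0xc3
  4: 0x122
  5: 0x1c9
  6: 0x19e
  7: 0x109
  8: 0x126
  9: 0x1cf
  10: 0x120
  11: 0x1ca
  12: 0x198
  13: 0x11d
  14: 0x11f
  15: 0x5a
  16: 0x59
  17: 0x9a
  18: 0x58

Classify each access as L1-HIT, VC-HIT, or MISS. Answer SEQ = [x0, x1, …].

0: 0x19e (blk 51, set 3) → MISS  vc=[]
1: 0x124 (blk 36, set 4) → MISS  vc=[]
2: 0x19a (blk 51, set 3) → L1-HIT  vc=[]
3: 0xc3 (blk 24, set 0) → MISS  vc=[]
4: 0x122 (blk 36, set 4) → L1-HIT  vc=[]
5: 0x1c9 (blk 57, set 1) → MISS  vc=[]
6: 0x19e (blk 51, set 3) → L1-HIT  vc=[]
7: 0x109 (blk 33, set 1) → MISS  vc=[57]
8: 0x126 (blk 36, set 4) → L1-HIT  vc=[57]
9: 0x1cf (blk 57, set 1) → VC-HIT  vc=[33]
10: 0x120 (blk 36, set 4) → L1-HIT  vc=[33]
11: 0x1ca (blk 57, set 1) → L1-HIT  vc=[33]
12: 0x198 (blk 51, set 3) → L1-HIT  vc=[33]
13: 0x11d (blk 35, set 3) → MISS  vc=[33, 51]
14: 0x11f (blk 35, set 3) → L1-HIT  vc=[33, 51]
15: 0x5a (blk 11, set 3) → MISS  vc=[33, 51, 35]
16: 0x59 (blk 11, set 3) → L1-HIT  vc=[33, 51, 35]
17: 0x9a (blk 19, set 3) → MISS  vc=[33, 51, 35, 11]
18: 0x58 (blk 11, set 3) → VC-HIT  vc=[33, 51, 35, 19]

SEQ = [MISS, MISS, L1-HIT, MISS, L1-HIT, MISS, L1-HIT, MISS, L1-HIT, VC-HIT, L1-HIT, L1-HIT, L1-HIT, MISS, L1-HIT, MISS, L1-HIT, MISS, VC-HIT]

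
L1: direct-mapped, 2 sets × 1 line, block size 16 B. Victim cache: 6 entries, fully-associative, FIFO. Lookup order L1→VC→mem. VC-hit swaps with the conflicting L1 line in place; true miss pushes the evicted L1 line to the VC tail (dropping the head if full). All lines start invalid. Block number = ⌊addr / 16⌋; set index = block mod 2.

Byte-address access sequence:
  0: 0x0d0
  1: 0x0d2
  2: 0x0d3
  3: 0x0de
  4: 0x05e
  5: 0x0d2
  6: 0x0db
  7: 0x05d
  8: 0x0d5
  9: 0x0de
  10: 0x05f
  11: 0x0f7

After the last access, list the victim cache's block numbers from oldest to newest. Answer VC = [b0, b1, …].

  [0] addr=0xd0 blk=13 s=1: MISS | VC []
  [1] addr=0xd2 blk=13 s=1: L1-HIT | VC []
  [2] addr=0xd3 blk=13 s=1: L1-HIT | VC []
  [3] addr=0xde blk=13 s=1: L1-HIT | VC []
  [4] addr=0x5e blk=5 s=1: MISS | VC [13]
  [5] addr=0xd2 blk=13 s=1: VC-HIT | VC [5]
  [6] addr=0xdb blk=13 s=1: L1-HIT | VC [5]
  [7] addr=0x5d blk=5 s=1: VC-HIT | VC [13]
  [8] addr=0xd5 blk=13 s=1: VC-HIT | VC [5]
  [9] addr=0xde blk=13 s=1: L1-HIT | VC [5]
  [10] addr=0x5f blk=5 s=1: VC-HIT | VC [13]
  [11] addr=0xf7 blk=15 s=1: MISS | VC [13, 5]

VC = [13, 5]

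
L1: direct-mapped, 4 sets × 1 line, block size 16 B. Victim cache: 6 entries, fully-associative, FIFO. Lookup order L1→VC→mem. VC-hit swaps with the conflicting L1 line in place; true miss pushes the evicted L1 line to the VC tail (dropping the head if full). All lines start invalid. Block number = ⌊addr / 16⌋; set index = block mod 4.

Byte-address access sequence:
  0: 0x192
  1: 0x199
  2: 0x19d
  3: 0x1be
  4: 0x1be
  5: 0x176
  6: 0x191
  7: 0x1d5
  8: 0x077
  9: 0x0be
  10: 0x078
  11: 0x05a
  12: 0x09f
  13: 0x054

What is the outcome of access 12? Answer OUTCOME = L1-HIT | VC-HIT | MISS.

OUTCOME = MISS

  [0] addr=0x192 blk=25 s=1: MISS | VC []
  [1] addr=0x199 blk=25 s=1: L1-HIT | VC []
  [2] addr=0x19d blk=25 s=1: L1-HIT | VC []
  [3] addr=0x1be blk=27 s=3: MISS | VC []
  [4] addr=0x1be blk=27 s=3: L1-HIT | VC []
  [5] addr=0x176 blk=23 s=3: MISS | VC [27]
  [6] addr=0x191 blk=25 s=1: L1-HIT | VC [27]
  [7] addr=0x1d5 blk=29 s=1: MISS | VC [27, 25]
  [8] addr=0x77 blk=7 s=3: MISS | VC [27, 25, 23]
  [9] addr=0xbe blk=11 s=3: MISS | VC [27, 25, 23, 7]
  [10] addr=0x78 blk=7 s=3: VC-HIT | VC [27, 25, 23, 11]
  [11] addr=0x5a blk=5 s=1: MISS | VC [27, 25, 23, 11, 29]
  [12] addr=0x9f blk=9 s=1: MISS | VC [27, 25, 23, 11, 29, 5]
  [13] addr=0x54 blk=5 s=1: VC-HIT | VC [27, 25, 23, 11, 29, 9]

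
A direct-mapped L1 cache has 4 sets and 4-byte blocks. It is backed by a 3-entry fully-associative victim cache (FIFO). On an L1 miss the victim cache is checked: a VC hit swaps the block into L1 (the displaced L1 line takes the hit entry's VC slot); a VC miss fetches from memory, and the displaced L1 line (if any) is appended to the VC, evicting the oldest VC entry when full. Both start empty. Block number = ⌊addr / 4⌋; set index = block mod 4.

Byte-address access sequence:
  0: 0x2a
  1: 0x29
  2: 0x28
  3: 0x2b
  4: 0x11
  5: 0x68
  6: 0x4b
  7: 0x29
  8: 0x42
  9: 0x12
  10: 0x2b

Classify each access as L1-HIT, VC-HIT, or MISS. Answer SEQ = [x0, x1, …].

  [0] addr=0x2a blk=10 s=2: MISS | VC []
  [1] addr=0x29 blk=10 s=2: L1-HIT | VC []
  [2] addr=0x28 blk=10 s=2: L1-HIT | VC []
  [3] addr=0x2b blk=10 s=2: L1-HIT | VC []
  [4] addr=0x11 blk=4 s=0: MISS | VC []
  [5] addr=0x68 blk=26 s=2: MISS | VC [10]
  [6] addr=0x4b blk=18 s=2: MISS | VC [10, 26]
  [7] addr=0x29 blk=10 s=2: VC-HIT | VC [18, 26]
  [8] addr=0x42 blk=16 s=0: MISS | VC [18, 26, 4]
  [9] addr=0x12 blk=4 s=0: VC-HIT | VC [18, 26, 16]
  [10] addr=0x2b blk=10 s=2: L1-HIT | VC [18, 26, 16]

SEQ = [MISS, L1-HIT, L1-HIT, L1-HIT, MISS, MISS, MISS, VC-HIT, MISS, VC-HIT, L1-HIT]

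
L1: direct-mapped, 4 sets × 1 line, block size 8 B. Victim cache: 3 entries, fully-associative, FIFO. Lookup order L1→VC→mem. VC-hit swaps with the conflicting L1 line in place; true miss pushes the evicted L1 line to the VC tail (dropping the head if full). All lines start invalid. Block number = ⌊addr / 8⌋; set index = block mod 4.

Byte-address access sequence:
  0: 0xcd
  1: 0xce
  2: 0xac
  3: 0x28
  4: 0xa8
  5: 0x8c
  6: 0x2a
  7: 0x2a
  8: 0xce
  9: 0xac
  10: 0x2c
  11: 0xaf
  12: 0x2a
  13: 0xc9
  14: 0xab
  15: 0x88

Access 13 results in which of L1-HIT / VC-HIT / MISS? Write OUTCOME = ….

  [0] addr=0xcd blk=25 s=1: MISS | VC []
  [1] addr=0xce blk=25 s=1: L1-HIT | VC []
  [2] addr=0xac blk=21 s=1: MISS | VC [25]
  [3] addr=0x28 blk=5 s=1: MISS | VC [25, 21]
  [4] addr=0xa8 blk=21 s=1: VC-HIT | VC [25, 5]
  [5] addr=0x8c blk=17 s=1: MISS | VC [25, 5, 21]
  [6] addr=0x2a blk=5 s=1: VC-HIT | VC [25, 17, 21]
  [7] addr=0x2a blk=5 s=1: L1-HIT | VC [25, 17, 21]
  [8] addr=0xce blk=25 s=1: VC-HIT | VC [5, 17, 21]
  [9] addr=0xac blk=21 s=1: VC-HIT | VC [5, 17, 25]
  [10] addr=0x2c blk=5 s=1: VC-HIT | VC [21, 17, 25]
  [11] addr=0xaf blk=21 s=1: VC-HIT | VC [5, 17, 25]
  [12] addr=0x2a blk=5 s=1: VC-HIT | VC [21, 17, 25]
  [13] addr=0xc9 blk=25 s=1: VC-HIT | VC [21, 17, 5]
  [14] addr=0xab blk=21 s=1: VC-HIT | VC [25, 17, 5]
  [15] addr=0x88 blk=17 s=1: VC-HIT | VC [25, 21, 5]

OUTCOME = VC-HIT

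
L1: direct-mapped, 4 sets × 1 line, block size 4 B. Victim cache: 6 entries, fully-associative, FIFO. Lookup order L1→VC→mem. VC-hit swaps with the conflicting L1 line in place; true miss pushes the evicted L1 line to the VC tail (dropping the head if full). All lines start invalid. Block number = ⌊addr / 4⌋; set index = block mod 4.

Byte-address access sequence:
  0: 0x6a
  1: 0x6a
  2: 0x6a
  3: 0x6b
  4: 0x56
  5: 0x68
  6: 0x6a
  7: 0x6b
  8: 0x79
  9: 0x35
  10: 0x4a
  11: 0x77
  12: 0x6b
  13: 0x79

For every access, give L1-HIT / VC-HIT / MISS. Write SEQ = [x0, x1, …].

SEQ = [MISS, L1-HIT, L1-HIT, L1-HIT, MISS, L1-HIT, L1-HIT, L1-HIT, MISS, MISS, MISS, MISS, VC-HIT, VC-HIT]

0: 0x6a (blk 26, set 2) → MISS  vc=[]
1: 0x6a (blk 26, set 2) → L1-HIT  vc=[]
2: 0x6a (blk 26, set 2) → L1-HIT  vc=[]
3: 0x6b (blk 26, set 2) → L1-HIT  vc=[]
4: 0x56 (blk 21, set 1) → MISS  vc=[]
5: 0x68 (blk 26, set 2) → L1-HIT  vc=[]
6: 0x6a (blk 26, set 2) → L1-HIT  vc=[]
7: 0x6b (blk 26, set 2) → L1-HIT  vc=[]
8: 0x79 (blk 30, set 2) → MISS  vc=[26]
9: 0x35 (blk 13, set 1) → MISS  vc=[26, 21]
10: 0x4a (blk 18, set 2) → MISS  vc=[26, 21, 30]
11: 0x77 (blk 29, set 1) → MISS  vc=[26, 21, 30, 13]
12: 0x6b (blk 26, set 2) → VC-HIT  vc=[18, 21, 30, 13]
13: 0x79 (blk 30, set 2) → VC-HIT  vc=[18, 21, 26, 13]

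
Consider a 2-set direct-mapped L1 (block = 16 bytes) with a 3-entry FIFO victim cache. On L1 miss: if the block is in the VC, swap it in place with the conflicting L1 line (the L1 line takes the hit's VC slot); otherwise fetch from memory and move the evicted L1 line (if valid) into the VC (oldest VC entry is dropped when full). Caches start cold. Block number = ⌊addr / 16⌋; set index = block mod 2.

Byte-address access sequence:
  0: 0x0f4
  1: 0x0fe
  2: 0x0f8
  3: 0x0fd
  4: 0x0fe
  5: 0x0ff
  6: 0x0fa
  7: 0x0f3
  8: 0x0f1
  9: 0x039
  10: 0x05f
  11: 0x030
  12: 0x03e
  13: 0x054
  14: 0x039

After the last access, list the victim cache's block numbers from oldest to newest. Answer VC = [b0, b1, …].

#0 0xf4→b15/s1 MISS; vc=[]
#1 0xfe→b15/s1 L1-HIT; vc=[]
#2 0xf8→b15/s1 L1-HIT; vc=[]
#3 0xfd→b15/s1 L1-HIT; vc=[]
#4 0xfe→b15/s1 L1-HIT; vc=[]
#5 0xff→b15/s1 L1-HIT; vc=[]
#6 0xfa→b15/s1 L1-HIT; vc=[]
#7 0xf3→b15/s1 L1-HIT; vc=[]
#8 0xf1→b15/s1 L1-HIT; vc=[]
#9 0x39→b3/s1 MISS; vc=[15]
#10 0x5f→b5/s1 MISS; vc=[15,3]
#11 0x30→b3/s1 VC-HIT; vc=[15,5]
#12 0x3e→b3/s1 L1-HIT; vc=[15,5]
#13 0x54→b5/s1 VC-HIT; vc=[15,3]
#14 0x39→b3/s1 VC-HIT; vc=[15,5]

VC = [15, 5]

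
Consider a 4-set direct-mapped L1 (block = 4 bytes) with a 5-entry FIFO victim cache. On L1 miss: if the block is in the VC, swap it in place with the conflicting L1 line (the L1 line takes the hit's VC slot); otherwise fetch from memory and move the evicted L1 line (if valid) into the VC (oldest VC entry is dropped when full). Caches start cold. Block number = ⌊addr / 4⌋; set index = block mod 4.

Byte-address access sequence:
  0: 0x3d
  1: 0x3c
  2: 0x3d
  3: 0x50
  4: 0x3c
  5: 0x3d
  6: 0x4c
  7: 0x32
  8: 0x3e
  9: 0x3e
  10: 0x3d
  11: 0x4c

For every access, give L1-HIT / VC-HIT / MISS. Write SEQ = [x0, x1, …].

SEQ = [MISS, L1-HIT, L1-HIT, MISS, L1-HIT, L1-HIT, MISS, MISS, VC-HIT, L1-HIT, L1-HIT, VC-HIT]

#0 0x3d→b15/s3 MISS; vc=[]
#1 0x3c→b15/s3 L1-HIT; vc=[]
#2 0x3d→b15/s3 L1-HIT; vc=[]
#3 0x50→b20/s0 MISS; vc=[]
#4 0x3c→b15/s3 L1-HIT; vc=[]
#5 0x3d→b15/s3 L1-HIT; vc=[]
#6 0x4c→b19/s3 MISS; vc=[15]
#7 0x32→b12/s0 MISS; vc=[15,20]
#8 0x3e→b15/s3 VC-HIT; vc=[19,20]
#9 0x3e→b15/s3 L1-HIT; vc=[19,20]
#10 0x3d→b15/s3 L1-HIT; vc=[19,20]
#11 0x4c→b19/s3 VC-HIT; vc=[15,20]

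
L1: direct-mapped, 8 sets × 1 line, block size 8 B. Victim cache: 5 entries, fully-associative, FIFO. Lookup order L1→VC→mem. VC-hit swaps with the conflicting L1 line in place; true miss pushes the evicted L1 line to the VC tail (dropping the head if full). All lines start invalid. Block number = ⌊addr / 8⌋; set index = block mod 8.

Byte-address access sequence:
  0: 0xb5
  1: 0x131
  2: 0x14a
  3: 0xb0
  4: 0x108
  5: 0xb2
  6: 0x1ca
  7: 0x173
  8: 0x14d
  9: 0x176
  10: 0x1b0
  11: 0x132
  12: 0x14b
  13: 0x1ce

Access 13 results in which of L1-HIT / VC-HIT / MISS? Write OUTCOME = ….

  [0] addr=0xb5 blk=22 s=6: MISS | VC []
  [1] addr=0x131 blk=38 s=6: MISS | VC [22]
  [2] addr=0x14a blk=41 s=1: MISS | VC [22]
  [3] addr=0xb0 blk=22 s=6: VC-HIT | VC [38]
  [4] addr=0x108 blk=33 s=1: MISS | VC [38, 41]
  [5] addr=0xb2 blk=22 s=6: L1-HIT | VC [38, 41]
  [6] addr=0x1ca blk=57 s=1: MISS | VC [38, 41, 33]
  [7] addr=0x173 blk=46 s=6: MISS | VC [38, 41, 33, 22]
  [8] addr=0x14d blk=41 s=1: VC-HIT | VC [38, 57, 33, 22]
  [9] addr=0x176 blk=46 s=6: L1-HIT | VC [38, 57, 33, 22]
  [10] addr=0x1b0 blk=54 s=6: MISS | VC [38, 57, 33, 22, 46]
  [11] addr=0x132 blk=38 s=6: VC-HIT | VC [54, 57, 33, 22, 46]
  [12] addr=0x14b blk=41 s=1: L1-HIT | VC [54, 57, 33, 22, 46]
  [13] addr=0x1ce blk=57 s=1: VC-HIT | VC [54, 41, 33, 22, 46]

OUTCOME = VC-HIT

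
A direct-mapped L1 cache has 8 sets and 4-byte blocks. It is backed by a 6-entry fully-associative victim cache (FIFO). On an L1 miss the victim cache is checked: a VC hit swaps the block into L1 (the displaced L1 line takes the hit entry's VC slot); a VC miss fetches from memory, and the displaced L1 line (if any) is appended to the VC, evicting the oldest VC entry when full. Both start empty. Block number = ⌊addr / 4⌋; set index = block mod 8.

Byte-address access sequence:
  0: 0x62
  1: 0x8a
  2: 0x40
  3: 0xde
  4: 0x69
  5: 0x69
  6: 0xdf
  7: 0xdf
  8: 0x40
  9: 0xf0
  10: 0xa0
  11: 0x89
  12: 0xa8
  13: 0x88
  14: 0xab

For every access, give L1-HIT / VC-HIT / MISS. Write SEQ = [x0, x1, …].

SEQ = [MISS, MISS, MISS, MISS, MISS, L1-HIT, L1-HIT, L1-HIT, L1-HIT, MISS, MISS, VC-HIT, MISS, VC-HIT, VC-HIT]

0: 0x62 (blk 24, set 0) → MISS  vc=[]
1: 0x8a (blk 34, set 2) → MISS  vc=[]
2: 0x40 (blk 16, set 0) → MISS  vc=[24]
3: 0xde (blk 55, set 7) → MISS  vc=[24]
4: 0x69 (blk 26, set 2) → MISS  vc=[24, 34]
5: 0x69 (blk 26, set 2) → L1-HIT  vc=[24, 34]
6: 0xdf (blk 55, set 7) → L1-HIT  vc=[24, 34]
7: 0xdf (blk 55, set 7) → L1-HIT  vc=[24, 34]
8: 0x40 (blk 16, set 0) → L1-HIT  vc=[24, 34]
9: 0xf0 (blk 60, set 4) → MISS  vc=[24, 34]
10: 0xa0 (blk 40, set 0) → MISS  vc=[24, 34, 16]
11: 0x89 (blk 34, set 2) → VC-HIT  vc=[24, 26, 16]
12: 0xa8 (blk 42, set 2) → MISS  vc=[24, 26, 16, 34]
13: 0x88 (blk 34, set 2) → VC-HIT  vc=[24, 26, 16, 42]
14: 0xab (blk 42, set 2) → VC-HIT  vc=[24, 26, 16, 34]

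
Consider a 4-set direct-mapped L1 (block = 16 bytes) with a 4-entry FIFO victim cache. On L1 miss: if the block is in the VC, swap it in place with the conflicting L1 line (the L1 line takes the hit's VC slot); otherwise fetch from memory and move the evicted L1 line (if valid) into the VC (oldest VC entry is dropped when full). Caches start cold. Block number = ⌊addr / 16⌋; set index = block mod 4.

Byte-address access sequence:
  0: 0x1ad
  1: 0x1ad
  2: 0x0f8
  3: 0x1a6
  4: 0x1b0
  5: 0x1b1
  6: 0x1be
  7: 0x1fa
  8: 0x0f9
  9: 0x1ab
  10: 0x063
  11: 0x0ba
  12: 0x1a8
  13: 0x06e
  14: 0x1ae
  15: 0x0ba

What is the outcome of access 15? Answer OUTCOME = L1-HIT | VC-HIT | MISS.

#0 0x1ad→b26/s2 MISS; vc=[]
#1 0x1ad→b26/s2 L1-HIT; vc=[]
#2 0xf8→b15/s3 MISS; vc=[]
#3 0x1a6→b26/s2 L1-HIT; vc=[]
#4 0x1b0→b27/s3 MISS; vc=[15]
#5 0x1b1→b27/s3 L1-HIT; vc=[15]
#6 0x1be→b27/s3 L1-HIT; vc=[15]
#7 0x1fa→b31/s3 MISS; vc=[15,27]
#8 0xf9→b15/s3 VC-HIT; vc=[31,27]
#9 0x1ab→b26/s2 L1-HIT; vc=[31,27]
#10 0x63→b6/s2 MISS; vc=[31,27,26]
#11 0xba→b11/s3 MISS; vc=[31,27,26,15]
#12 0x1a8→b26/s2 VC-HIT; vc=[31,27,6,15]
#13 0x6e→b6/s2 VC-HIT; vc=[31,27,26,15]
#14 0x1ae→b26/s2 VC-HIT; vc=[31,27,6,15]
#15 0xba→b11/s3 L1-HIT; vc=[31,27,6,15]

OUTCOME = L1-HIT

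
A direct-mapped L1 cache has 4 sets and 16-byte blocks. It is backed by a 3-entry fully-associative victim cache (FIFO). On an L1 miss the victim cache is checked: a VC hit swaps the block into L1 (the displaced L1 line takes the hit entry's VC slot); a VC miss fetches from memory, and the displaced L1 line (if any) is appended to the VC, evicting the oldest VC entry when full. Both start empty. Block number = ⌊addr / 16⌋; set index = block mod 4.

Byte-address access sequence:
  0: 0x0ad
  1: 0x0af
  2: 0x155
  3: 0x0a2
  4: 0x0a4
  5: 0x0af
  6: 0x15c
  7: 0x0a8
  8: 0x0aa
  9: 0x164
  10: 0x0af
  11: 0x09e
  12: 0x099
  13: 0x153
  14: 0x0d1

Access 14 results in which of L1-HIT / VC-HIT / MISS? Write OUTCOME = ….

OUTCOME = MISS

  [0] addr=0xad blk=10 s=2: MISS | VC []
  [1] addr=0xaf blk=10 s=2: L1-HIT | VC []
  [2] addr=0x155 blk=21 s=1: MISS | VC []
  [3] addr=0xa2 blk=10 s=2: L1-HIT | VC []
  [4] addr=0xa4 blk=10 s=2: L1-HIT | VC []
  [5] addr=0xaf blk=10 s=2: L1-HIT | VC []
  [6] addr=0x15c blk=21 s=1: L1-HIT | VC []
  [7] addr=0xa8 blk=10 s=2: L1-HIT | VC []
  [8] addr=0xaa blk=10 s=2: L1-HIT | VC []
  [9] addr=0x164 blk=22 s=2: MISS | VC [10]
  [10] addr=0xaf blk=10 s=2: VC-HIT | VC [22]
  [11] addr=0x9e blk=9 s=1: MISS | VC [22, 21]
  [12] addr=0x99 blk=9 s=1: L1-HIT | VC [22, 21]
  [13] addr=0x153 blk=21 s=1: VC-HIT | VC [22, 9]
  [14] addr=0xd1 blk=13 s=1: MISS | VC [22, 9, 21]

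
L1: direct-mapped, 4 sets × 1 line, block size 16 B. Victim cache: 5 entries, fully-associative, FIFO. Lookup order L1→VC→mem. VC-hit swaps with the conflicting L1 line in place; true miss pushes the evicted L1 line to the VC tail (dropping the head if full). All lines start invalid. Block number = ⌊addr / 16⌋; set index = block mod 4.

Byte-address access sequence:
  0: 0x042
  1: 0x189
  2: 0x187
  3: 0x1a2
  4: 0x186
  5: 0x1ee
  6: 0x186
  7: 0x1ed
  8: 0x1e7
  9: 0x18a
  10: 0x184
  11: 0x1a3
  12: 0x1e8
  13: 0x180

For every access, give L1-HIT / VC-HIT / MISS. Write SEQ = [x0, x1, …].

SEQ = [MISS, MISS, L1-HIT, MISS, L1-HIT, MISS, L1-HIT, L1-HIT, L1-HIT, L1-HIT, L1-HIT, VC-HIT, VC-HIT, L1-HIT]

0: 0x42 (blk 4, set 0) → MISS  vc=[]
1: 0x189 (blk 24, set 0) → MISS  vc=[4]
2: 0x187 (blk 24, set 0) → L1-HIT  vc=[4]
3: 0x1a2 (blk 26, set 2) → MISS  vc=[4]
4: 0x186 (blk 24, set 0) → L1-HIT  vc=[4]
5: 0x1ee (blk 30, set 2) → MISS  vc=[4, 26]
6: 0x186 (blk 24, set 0) → L1-HIT  vc=[4, 26]
7: 0x1ed (blk 30, set 2) → L1-HIT  vc=[4, 26]
8: 0x1e7 (blk 30, set 2) → L1-HIT  vc=[4, 26]
9: 0x18a (blk 24, set 0) → L1-HIT  vc=[4, 26]
10: 0x184 (blk 24, set 0) → L1-HIT  vc=[4, 26]
11: 0x1a3 (blk 26, set 2) → VC-HIT  vc=[4, 30]
12: 0x1e8 (blk 30, set 2) → VC-HIT  vc=[4, 26]
13: 0x180 (blk 24, set 0) → L1-HIT  vc=[4, 26]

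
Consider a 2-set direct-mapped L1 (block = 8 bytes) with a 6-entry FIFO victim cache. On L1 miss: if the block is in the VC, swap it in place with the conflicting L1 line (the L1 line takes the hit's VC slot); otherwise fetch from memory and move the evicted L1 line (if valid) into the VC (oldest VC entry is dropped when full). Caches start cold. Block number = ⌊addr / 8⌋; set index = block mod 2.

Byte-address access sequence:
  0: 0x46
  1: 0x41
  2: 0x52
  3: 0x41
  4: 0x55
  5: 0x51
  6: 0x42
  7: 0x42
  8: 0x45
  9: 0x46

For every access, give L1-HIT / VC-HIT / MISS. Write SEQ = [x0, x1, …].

SEQ = [MISS, L1-HIT, MISS, VC-HIT, VC-HIT, L1-HIT, VC-HIT, L1-HIT, L1-HIT, L1-HIT]

0: 0x46 (blk 8, set 0) → MISS  vc=[]
1: 0x41 (blk 8, set 0) → L1-HIT  vc=[]
2: 0x52 (blk 10, set 0) → MISS  vc=[8]
3: 0x41 (blk 8, set 0) → VC-HIT  vc=[10]
4: 0x55 (blk 10, set 0) → VC-HIT  vc=[8]
5: 0x51 (blk 10, set 0) → L1-HIT  vc=[8]
6: 0x42 (blk 8, set 0) → VC-HIT  vc=[10]
7: 0x42 (blk 8, set 0) → L1-HIT  vc=[10]
8: 0x45 (blk 8, set 0) → L1-HIT  vc=[10]
9: 0x46 (blk 8, set 0) → L1-HIT  vc=[10]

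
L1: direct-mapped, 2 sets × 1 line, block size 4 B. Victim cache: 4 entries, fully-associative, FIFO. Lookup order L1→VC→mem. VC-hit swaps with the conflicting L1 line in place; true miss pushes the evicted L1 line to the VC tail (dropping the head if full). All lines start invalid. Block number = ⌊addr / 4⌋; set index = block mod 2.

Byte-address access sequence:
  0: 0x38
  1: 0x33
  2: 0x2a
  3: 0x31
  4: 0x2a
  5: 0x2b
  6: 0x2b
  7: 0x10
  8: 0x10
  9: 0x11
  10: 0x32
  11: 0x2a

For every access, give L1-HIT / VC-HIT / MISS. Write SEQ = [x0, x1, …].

SEQ = [MISS, MISS, MISS, VC-HIT, VC-HIT, L1-HIT, L1-HIT, MISS, L1-HIT, L1-HIT, VC-HIT, VC-HIT]

#0 0x38→b14/s0 MISS; vc=[]
#1 0x33→b12/s0 MISS; vc=[14]
#2 0x2a→b10/s0 MISS; vc=[14,12]
#3 0x31→b12/s0 VC-HIT; vc=[14,10]
#4 0x2a→b10/s0 VC-HIT; vc=[14,12]
#5 0x2b→b10/s0 L1-HIT; vc=[14,12]
#6 0x2b→b10/s0 L1-HIT; vc=[14,12]
#7 0x10→b4/s0 MISS; vc=[14,12,10]
#8 0x10→b4/s0 L1-HIT; vc=[14,12,10]
#9 0x11→b4/s0 L1-HIT; vc=[14,12,10]
#10 0x32→b12/s0 VC-HIT; vc=[14,4,10]
#11 0x2a→b10/s0 VC-HIT; vc=[14,4,12]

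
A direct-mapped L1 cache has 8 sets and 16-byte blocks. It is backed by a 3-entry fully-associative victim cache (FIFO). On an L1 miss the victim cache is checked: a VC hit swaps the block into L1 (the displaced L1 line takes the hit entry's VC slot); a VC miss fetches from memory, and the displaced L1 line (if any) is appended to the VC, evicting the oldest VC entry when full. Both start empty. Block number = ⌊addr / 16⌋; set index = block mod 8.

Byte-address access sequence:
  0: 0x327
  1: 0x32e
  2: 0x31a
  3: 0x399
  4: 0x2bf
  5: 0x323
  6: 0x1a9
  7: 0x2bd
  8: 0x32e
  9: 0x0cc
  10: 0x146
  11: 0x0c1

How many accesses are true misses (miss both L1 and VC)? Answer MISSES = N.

MISSES = 7

  [0] addr=0x327 blk=50 s=2: MISS | VC []
  [1] addr=0x32e blk=50 s=2: L1-HIT | VC []
  [2] addr=0x31a blk=49 s=1: MISS | VC []
  [3] addr=0x399 blk=57 s=1: MISS | VC [49]
  [4] addr=0x2bf blk=43 s=3: MISS | VC [49]
  [5] addr=0x323 blk=50 s=2: L1-HIT | VC [49]
  [6] addr=0x1a9 blk=26 s=2: MISS | VC [49, 50]
  [7] addr=0x2bd blk=43 s=3: L1-HIT | VC [49, 50]
  [8] addr=0x32e blk=50 s=2: VC-HIT | VC [49, 26]
  [9] addr=0xcc blk=12 s=4: MISS | VC [49, 26]
  [10] addr=0x146 blk=20 s=4: MISS | VC [49, 26, 12]
  [11] addr=0xc1 blk=12 s=4: VC-HIT | VC [49, 26, 20]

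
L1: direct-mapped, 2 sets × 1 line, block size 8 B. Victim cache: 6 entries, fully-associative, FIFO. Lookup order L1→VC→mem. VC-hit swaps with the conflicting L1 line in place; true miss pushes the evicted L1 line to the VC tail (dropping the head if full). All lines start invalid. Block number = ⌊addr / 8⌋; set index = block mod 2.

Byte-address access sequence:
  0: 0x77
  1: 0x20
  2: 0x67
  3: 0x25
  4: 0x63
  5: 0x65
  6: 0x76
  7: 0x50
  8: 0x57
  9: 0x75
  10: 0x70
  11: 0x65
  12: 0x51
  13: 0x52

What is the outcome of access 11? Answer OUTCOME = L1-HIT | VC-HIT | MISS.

0: 0x77 (blk 14, set 0) → MISS  vc=[]
1: 0x20 (blk 4, set 0) → MISS  vc=[14]
2: 0x67 (blk 12, set 0) → MISS  vc=[14, 4]
3: 0x25 (blk 4, set 0) → VC-HIT  vc=[14, 12]
4: 0x63 (blk 12, set 0) → VC-HIT  vc=[14, 4]
5: 0x65 (blk 12, set 0) → L1-HIT  vc=[14, 4]
6: 0x76 (blk 14, set 0) → VC-HIT  vc=[12, 4]
7: 0x50 (blk 10, set 0) → MISS  vc=[12, 4, 14]
8: 0x57 (blk 10, set 0) → L1-HIT  vc=[12, 4, 14]
9: 0x75 (blk 14, set 0) → VC-HIT  vc=[12, 4, 10]
10: 0x70 (blk 14, set 0) → L1-HIT  vc=[12, 4, 10]
11: 0x65 (blk 12, set 0) → VC-HIT  vc=[14, 4, 10]
12: 0x51 (blk 10, set 0) → VC-HIT  vc=[14, 4, 12]
13: 0x52 (blk 10, set 0) → L1-HIT  vc=[14, 4, 12]

OUTCOME = VC-HIT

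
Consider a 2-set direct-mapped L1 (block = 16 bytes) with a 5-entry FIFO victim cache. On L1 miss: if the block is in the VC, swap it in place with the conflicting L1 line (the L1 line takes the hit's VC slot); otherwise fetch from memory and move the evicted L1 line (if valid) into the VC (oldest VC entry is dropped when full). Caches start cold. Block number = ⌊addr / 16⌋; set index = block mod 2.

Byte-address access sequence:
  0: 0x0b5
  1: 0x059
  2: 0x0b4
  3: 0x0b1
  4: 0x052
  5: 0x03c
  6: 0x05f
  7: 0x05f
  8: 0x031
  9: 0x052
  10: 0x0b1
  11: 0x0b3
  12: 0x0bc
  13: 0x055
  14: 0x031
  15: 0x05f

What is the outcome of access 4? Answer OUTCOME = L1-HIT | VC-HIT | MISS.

OUTCOME = VC-HIT

  [0] addr=0xb5 blk=11 s=1: MISS | VC []
  [1] addr=0x59 blk=5 s=1: MISS | VC [11]
  [2] addr=0xb4 blk=11 s=1: VC-HIT | VC [5]
  [3] addr=0xb1 blk=11 s=1: L1-HIT | VC [5]
  [4] addr=0x52 blk=5 s=1: VC-HIT | VC [11]
  [5] addr=0x3c blk=3 s=1: MISS | VC [11, 5]
  [6] addr=0x5f blk=5 s=1: VC-HIT | VC [11, 3]
  [7] addr=0x5f blk=5 s=1: L1-HIT | VC [11, 3]
  [8] addr=0x31 blk=3 s=1: VC-HIT | VC [11, 5]
  [9] addr=0x52 blk=5 s=1: VC-HIT | VC [11, 3]
  [10] addr=0xb1 blk=11 s=1: VC-HIT | VC [5, 3]
  [11] addr=0xb3 blk=11 s=1: L1-HIT | VC [5, 3]
  [12] addr=0xbc blk=11 s=1: L1-HIT | VC [5, 3]
  [13] addr=0x55 blk=5 s=1: VC-HIT | VC [11, 3]
  [14] addr=0x31 blk=3 s=1: VC-HIT | VC [11, 5]
  [15] addr=0x5f blk=5 s=1: VC-HIT | VC [11, 3]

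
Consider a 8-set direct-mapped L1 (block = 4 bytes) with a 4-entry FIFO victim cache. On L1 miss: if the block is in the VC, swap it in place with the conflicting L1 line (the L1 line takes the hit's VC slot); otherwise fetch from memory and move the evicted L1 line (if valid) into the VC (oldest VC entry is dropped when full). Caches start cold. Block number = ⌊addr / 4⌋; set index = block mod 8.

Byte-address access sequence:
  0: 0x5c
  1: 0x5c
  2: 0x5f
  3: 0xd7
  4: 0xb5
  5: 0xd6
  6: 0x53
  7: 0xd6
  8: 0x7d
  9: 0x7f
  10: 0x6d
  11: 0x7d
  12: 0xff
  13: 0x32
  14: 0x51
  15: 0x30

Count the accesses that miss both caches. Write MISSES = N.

  [0] addr=0x5c blk=23 s=7: MISS | VC []
  [1] addr=0x5c blk=23 s=7: L1-HIT | VC []
  [2] addr=0x5f blk=23 s=7: L1-HIT | VC []
  [3] addr=0xd7 blk=53 s=5: MISS | VC []
  [4] addr=0xb5 blk=45 s=5: MISS | VC [53]
  [5] addr=0xd6 blk=53 s=5: VC-HIT | VC [45]
  [6] addr=0x53 blk=20 s=4: MISS | VC [45]
  [7] addr=0xd6 blk=53 s=5: L1-HIT | VC [45]
  [8] addr=0x7d blk=31 s=7: MISS | VC [45, 23]
  [9] addr=0x7f blk=31 s=7: L1-HIT | VC [45, 23]
  [10] addr=0x6d blk=27 s=3: MISS | VC [45, 23]
  [11] addr=0x7d blk=31 s=7: L1-HIT | VC [45, 23]
  [12] addr=0xff blk=63 s=7: MISS | VC [45, 23, 31]
  [13] addr=0x32 blk=12 s=4: MISS | VC [45, 23, 31, 20]
  [14] addr=0x51 blk=20 s=4: VC-HIT | VC [45, 23, 31, 12]
  [15] addr=0x30 blk=12 s=4: VC-HIT | VC [45, 23, 31, 20]

MISSES = 8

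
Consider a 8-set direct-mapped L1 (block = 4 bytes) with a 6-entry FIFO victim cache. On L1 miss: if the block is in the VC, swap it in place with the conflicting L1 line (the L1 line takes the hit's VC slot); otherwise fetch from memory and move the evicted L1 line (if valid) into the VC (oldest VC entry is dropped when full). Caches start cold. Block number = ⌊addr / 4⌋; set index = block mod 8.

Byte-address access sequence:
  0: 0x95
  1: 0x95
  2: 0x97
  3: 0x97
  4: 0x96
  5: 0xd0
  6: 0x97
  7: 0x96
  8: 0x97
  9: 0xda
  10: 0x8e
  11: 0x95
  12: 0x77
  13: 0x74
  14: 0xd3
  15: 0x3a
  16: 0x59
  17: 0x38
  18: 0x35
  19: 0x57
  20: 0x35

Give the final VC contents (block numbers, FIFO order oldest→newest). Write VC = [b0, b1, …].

  [0] addr=0x95 blk=37 s=5: MISS | VC []
  [1] addr=0x95 blk=37 s=5: L1-HIT | VC []
  [2] addr=0x97 blk=37 s=5: L1-HIT | VC []
  [3] addr=0x97 blk=37 s=5: L1-HIT | VC []
  [4] addr=0x96 blk=37 s=5: L1-HIT | VC []
  [5] addr=0xd0 blk=52 s=4: MISS | VC []
  [6] addr=0x97 blk=37 s=5: L1-HIT | VC []
  [7] addr=0x96 blk=37 s=5: L1-HIT | VC []
  [8] addr=0x97 blk=37 s=5: L1-HIT | VC []
  [9] addr=0xda blk=54 s=6: MISS | VC []
  [10] addr=0x8e blk=35 s=3: MISS | VC []
  [11] addr=0x95 blk=37 s=5: L1-HIT | VC []
  [12] addr=0x77 blk=29 s=5: MISS | VC [37]
  [13] addr=0x74 blk=29 s=5: L1-HIT | VC [37]
  [14] addr=0xd3 blk=52 s=4: L1-HIT | VC [37]
  [15] addr=0x3a blk=14 s=6: MISS | VC [37, 54]
  [16] addr=0x59 blk=22 s=6: MISS | VC [37, 54, 14]
  [17] addr=0x38 blk=14 s=6: VC-HIT | VC [37, 54, 22]
  [18] addr=0x35 blk=13 s=5: MISS | VC [37, 54, 22, 29]
  [19] addr=0x57 blk=21 s=5: MISS | VC [37, 54, 22, 29, 13]
  [20] addr=0x35 blk=13 s=5: VC-HIT | VC [37, 54, 22, 29, 21]

VC = [37, 54, 22, 29, 21]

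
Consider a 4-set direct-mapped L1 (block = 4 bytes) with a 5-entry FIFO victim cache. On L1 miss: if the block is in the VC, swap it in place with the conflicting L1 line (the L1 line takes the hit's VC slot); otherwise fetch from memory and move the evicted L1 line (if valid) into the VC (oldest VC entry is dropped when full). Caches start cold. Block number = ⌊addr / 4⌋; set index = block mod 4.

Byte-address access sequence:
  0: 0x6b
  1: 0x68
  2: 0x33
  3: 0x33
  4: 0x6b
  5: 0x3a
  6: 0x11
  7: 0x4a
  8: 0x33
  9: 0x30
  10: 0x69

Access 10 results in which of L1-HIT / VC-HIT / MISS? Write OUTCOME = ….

0: 0x6b (blk 26, set 2) → MISS  vc=[]
1: 0x68 (blk 26, set 2) → L1-HIT  vc=[]
2: 0x33 (blk 12, set 0) → MISS  vc=[]
3: 0x33 (blk 12, set 0) → L1-HIT  vc=[]
4: 0x6b (blk 26, set 2) → L1-HIT  vc=[]
5: 0x3a (blk 14, set 2) → MISS  vc=[26]
6: 0x11 (blk 4, set 0) → MISS  vc=[26, 12]
7: 0x4a (blk 18, set 2) → MISS  vc=[26, 12, 14]
8: 0x33 (blk 12, set 0) → VC-HIT  vc=[26, 4, 14]
9: 0x30 (blk 12, set 0) → L1-HIT  vc=[26, 4, 14]
10: 0x69 (blk 26, set 2) → VC-HIT  vc=[18, 4, 14]

OUTCOME = VC-HIT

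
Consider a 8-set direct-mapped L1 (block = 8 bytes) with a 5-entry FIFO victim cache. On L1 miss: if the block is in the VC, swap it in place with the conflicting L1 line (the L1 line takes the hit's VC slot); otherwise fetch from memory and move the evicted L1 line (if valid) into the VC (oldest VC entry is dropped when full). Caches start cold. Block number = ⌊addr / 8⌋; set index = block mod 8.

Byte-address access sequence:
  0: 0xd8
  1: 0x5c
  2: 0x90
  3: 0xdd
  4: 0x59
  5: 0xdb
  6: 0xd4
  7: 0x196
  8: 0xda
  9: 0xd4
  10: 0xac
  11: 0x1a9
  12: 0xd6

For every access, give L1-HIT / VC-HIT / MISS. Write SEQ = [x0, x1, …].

SEQ = [MISS, MISS, MISS, VC-HIT, VC-HIT, VC-HIT, MISS, MISS, L1-HIT, VC-HIT, MISS, MISS, L1-HIT]

#0 0xd8→b27/s3 MISS; vc=[]
#1 0x5c→b11/s3 MISS; vc=[27]
#2 0x90→b18/s2 MISS; vc=[27]
#3 0xdd→b27/s3 VC-HIT; vc=[11]
#4 0x59→b11/s3 VC-HIT; vc=[27]
#5 0xdb→b27/s3 VC-HIT; vc=[11]
#6 0xd4→b26/s2 MISS; vc=[11,18]
#7 0x196→b50/s2 MISS; vc=[11,18,26]
#8 0xda→b27/s3 L1-HIT; vc=[11,18,26]
#9 0xd4→b26/s2 VC-HIT; vc=[11,18,50]
#10 0xac→b21/s5 MISS; vc=[11,18,50]
#11 0x1a9→b53/s5 MISS; vc=[11,18,50,21]
#12 0xd6→b26/s2 L1-HIT; vc=[11,18,50,21]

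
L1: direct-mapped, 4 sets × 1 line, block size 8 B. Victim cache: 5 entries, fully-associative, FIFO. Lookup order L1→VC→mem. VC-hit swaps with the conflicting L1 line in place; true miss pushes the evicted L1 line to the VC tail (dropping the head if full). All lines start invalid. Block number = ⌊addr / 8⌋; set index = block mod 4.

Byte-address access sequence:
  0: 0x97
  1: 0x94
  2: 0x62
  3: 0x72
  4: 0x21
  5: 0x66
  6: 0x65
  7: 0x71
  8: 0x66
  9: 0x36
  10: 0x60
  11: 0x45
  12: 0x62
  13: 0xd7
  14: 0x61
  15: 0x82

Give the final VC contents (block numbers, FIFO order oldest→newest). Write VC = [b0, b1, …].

VC = [4, 14, 8, 6, 12]

0: 0x97 (blk 18, set 2) → MISS  vc=[]
1: 0x94 (blk 18, set 2) → L1-HIT  vc=[]
2: 0x62 (blk 12, set 0) → MISS  vc=[]
3: 0x72 (blk 14, set 2) → MISS  vc=[18]
4: 0x21 (blk 4, set 0) → MISS  vc=[18, 12]
5: 0x66 (blk 12, set 0) → VC-HIT  vc=[18, 4]
6: 0x65 (blk 12, set 0) → L1-HIT  vc=[18, 4]
7: 0x71 (blk 14, set 2) → L1-HIT  vc=[18, 4]
8: 0x66 (blk 12, set 0) → L1-HIT  vc=[18, 4]
9: 0x36 (blk 6, set 2) → MISS  vc=[18, 4, 14]
10: 0x60 (blk 12, set 0) → L1-HIT  vc=[18, 4, 14]
11: 0x45 (blk 8, set 0) → MISS  vc=[18, 4, 14, 12]
12: 0x62 (blk 12, set 0) → VC-HIT  vc=[18, 4, 14, 8]
13: 0xd7 (blk 26, set 2) → MISS  vc=[18, 4, 14, 8, 6]
14: 0x61 (blk 12, set 0) → L1-HIT  vc=[18, 4, 14, 8, 6]
15: 0x82 (blk 16, set 0) → MISS  vc=[4, 14, 8, 6, 12]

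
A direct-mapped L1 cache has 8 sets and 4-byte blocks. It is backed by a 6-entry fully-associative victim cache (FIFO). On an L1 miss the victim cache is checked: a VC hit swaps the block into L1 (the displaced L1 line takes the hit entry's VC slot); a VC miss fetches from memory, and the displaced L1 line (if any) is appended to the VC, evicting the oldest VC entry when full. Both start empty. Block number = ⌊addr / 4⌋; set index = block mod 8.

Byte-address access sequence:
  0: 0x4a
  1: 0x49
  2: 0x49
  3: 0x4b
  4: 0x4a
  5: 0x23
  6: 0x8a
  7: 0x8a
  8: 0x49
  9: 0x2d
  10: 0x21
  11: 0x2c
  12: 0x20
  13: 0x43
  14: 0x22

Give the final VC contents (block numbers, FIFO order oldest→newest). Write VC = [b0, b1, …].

VC = [34, 16]

0: 0x4a (blk 18, set 2) → MISS  vc=[]
1: 0x49 (blk 18, set 2) → L1-HIT  vc=[]
2: 0x49 (blk 18, set 2) → L1-HIT  vc=[]
3: 0x4b (blk 18, set 2) → L1-HIT  vc=[]
4: 0x4a (blk 18, set 2) → L1-HIT  vc=[]
5: 0x23 (blk 8, set 0) → MISS  vc=[]
6: 0x8a (blk 34, set 2) → MISS  vc=[18]
7: 0x8a (blk 34, set 2) → L1-HIT  vc=[18]
8: 0x49 (blk 18, set 2) → VC-HIT  vc=[34]
9: 0x2d (blk 11, set 3) → MISS  vc=[34]
10: 0x21 (blk 8, set 0) → L1-HIT  vc=[34]
11: 0x2c (blk 11, set 3) → L1-HIT  vc=[34]
12: 0x20 (blk 8, set 0) → L1-HIT  vc=[34]
13: 0x43 (blk 16, set 0) → MISS  vc=[34, 8]
14: 0x22 (blk 8, set 0) → VC-HIT  vc=[34, 16]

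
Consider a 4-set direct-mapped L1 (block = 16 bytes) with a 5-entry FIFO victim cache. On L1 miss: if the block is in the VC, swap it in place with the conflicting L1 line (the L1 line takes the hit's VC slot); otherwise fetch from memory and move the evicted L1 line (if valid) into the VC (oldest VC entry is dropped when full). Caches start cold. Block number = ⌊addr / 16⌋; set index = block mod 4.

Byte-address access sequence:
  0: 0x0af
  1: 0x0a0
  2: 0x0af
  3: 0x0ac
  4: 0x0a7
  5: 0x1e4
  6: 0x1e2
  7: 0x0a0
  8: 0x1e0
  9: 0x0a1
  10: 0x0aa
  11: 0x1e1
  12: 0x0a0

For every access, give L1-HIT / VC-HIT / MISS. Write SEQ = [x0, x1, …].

#0 0xaf→b10/s2 MISS; vc=[]
#1 0xa0→b10/s2 L1-HIT; vc=[]
#2 0xaf→b10/s2 L1-HIT; vc=[]
#3 0xac→b10/s2 L1-HIT; vc=[]
#4 0xa7→b10/s2 L1-HIT; vc=[]
#5 0x1e4→b30/s2 MISS; vc=[10]
#6 0x1e2→b30/s2 L1-HIT; vc=[10]
#7 0xa0→b10/s2 VC-HIT; vc=[30]
#8 0x1e0→b30/s2 VC-HIT; vc=[10]
#9 0xa1→b10/s2 VC-HIT; vc=[30]
#10 0xaa→b10/s2 L1-HIT; vc=[30]
#11 0x1e1→b30/s2 VC-HIT; vc=[10]
#12 0xa0→b10/s2 VC-HIT; vc=[30]

SEQ = [MISS, L1-HIT, L1-HIT, L1-HIT, L1-HIT, MISS, L1-HIT, VC-HIT, VC-HIT, VC-HIT, L1-HIT, VC-HIT, VC-HIT]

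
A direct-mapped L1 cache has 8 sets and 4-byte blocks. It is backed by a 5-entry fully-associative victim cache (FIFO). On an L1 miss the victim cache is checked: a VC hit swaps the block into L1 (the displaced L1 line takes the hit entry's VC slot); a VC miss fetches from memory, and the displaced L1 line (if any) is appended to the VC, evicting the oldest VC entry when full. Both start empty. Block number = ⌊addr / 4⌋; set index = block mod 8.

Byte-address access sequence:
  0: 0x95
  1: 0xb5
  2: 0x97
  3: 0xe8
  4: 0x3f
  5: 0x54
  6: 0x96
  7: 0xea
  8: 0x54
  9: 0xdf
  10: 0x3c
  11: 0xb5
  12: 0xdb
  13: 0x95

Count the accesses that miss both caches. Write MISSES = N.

MISSES = 7

  [0] addr=0x95 blk=37 s=5: MISS | VC []
  [1] addr=0xb5 blk=45 s=5: MISS | VC [37]
  [2] addr=0x97 blk=37 s=5: VC-HIT | VC [45]
  [3] addr=0xe8 blk=58 s=2: MISS | VC [45]
  [4] addr=0x3f blk=15 s=7: MISS | VC [45]
  [5] addr=0x54 blk=21 s=5: MISS | VC [45, 37]
  [6] addr=0x96 blk=37 s=5: VC-HIT | VC [45, 21]
  [7] addr=0xea blk=58 s=2: L1-HIT | VC [45, 21]
  [8] addr=0x54 blk=21 s=5: VC-HIT | VC [45, 37]
  [9] addr=0xdf blk=55 s=7: MISS | VC [45, 37, 15]
  [10] addr=0x3c blk=15 s=7: VC-HIT | VC [45, 37, 55]
  [11] addr=0xb5 blk=45 s=5: VC-HIT | VC [21, 37, 55]
  [12] addr=0xdb blk=54 s=6: MISS | VC [21, 37, 55]
  [13] addr=0x95 blk=37 s=5: VC-HIT | VC [21, 45, 55]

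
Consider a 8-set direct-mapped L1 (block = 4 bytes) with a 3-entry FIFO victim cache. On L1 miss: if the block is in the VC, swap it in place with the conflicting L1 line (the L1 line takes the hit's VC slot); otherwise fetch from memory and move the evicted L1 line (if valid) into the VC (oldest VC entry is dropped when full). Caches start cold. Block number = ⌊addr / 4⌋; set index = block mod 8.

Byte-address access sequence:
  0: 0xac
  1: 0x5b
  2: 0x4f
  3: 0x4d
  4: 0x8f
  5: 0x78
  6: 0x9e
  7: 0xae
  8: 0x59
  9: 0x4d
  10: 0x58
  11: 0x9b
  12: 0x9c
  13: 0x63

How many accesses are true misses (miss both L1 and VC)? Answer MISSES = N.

MISSES = 8

  [0] addr=0xac blk=43 s=3: MISS | VC []
  [1] addr=0x5b blk=22 s=6: MISS | VC []
  [2] addr=0x4f blk=19 s=3: MISS | VC [43]
  [3] addr=0x4d blk=19 s=3: L1-HIT | VC [43]
  [4] addr=0x8f blk=35 s=3: MISS | VC [43, 19]
  [5] addr=0x78 blk=30 s=6: MISS | VC [43, 19, 22]
  [6] addr=0x9e blk=39 s=7: MISS | VC [43, 19, 22]
  [7] addr=0xae blk=43 s=3: VC-HIT | VC [35, 19, 22]
  [8] addr=0x59 blk=22 s=6: VC-HIT | VC [35, 19, 30]
  [9] addr=0x4d blk=19 s=3: VC-HIT | VC [35, 43, 30]
  [10] addr=0x58 blk=22 s=6: L1-HIT | VC [35, 43, 30]
  [11] addr=0x9b blk=38 s=6: MISS | VC [43, 30, 22]
  [12] addr=0x9c blk=39 s=7: L1-HIT | VC [43, 30, 22]
  [13] addr=0x63 blk=24 s=0: MISS | VC [43, 30, 22]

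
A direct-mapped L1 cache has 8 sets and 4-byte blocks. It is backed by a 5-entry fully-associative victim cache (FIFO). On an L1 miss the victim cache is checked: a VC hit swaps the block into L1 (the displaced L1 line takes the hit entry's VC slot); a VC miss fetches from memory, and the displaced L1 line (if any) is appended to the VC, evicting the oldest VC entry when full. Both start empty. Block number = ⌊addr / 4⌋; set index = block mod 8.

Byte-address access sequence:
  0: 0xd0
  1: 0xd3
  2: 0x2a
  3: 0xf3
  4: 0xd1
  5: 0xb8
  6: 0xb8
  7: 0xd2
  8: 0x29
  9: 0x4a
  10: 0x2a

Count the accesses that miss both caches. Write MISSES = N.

MISSES = 5

  [0] addr=0xd0 blk=52 s=4: MISS | VC []
  [1] addr=0xd3 blk=52 s=4: L1-HIT | VC []
  [2] addr=0x2a blk=10 s=2: MISS | VC []
  [3] addr=0xf3 blk=60 s=4: MISS | VC [52]
  [4] addr=0xd1 blk=52 s=4: VC-HIT | VC [60]
  [5] addr=0xb8 blk=46 s=6: MISS | VC [60]
  [6] addr=0xb8 blk=46 s=6: L1-HIT | VC [60]
  [7] addr=0xd2 blk=52 s=4: L1-HIT | VC [60]
  [8] addr=0x29 blk=10 s=2: L1-HIT | VC [60]
  [9] addr=0x4a blk=18 s=2: MISS | VC [60, 10]
  [10] addr=0x2a blk=10 s=2: VC-HIT | VC [60, 18]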